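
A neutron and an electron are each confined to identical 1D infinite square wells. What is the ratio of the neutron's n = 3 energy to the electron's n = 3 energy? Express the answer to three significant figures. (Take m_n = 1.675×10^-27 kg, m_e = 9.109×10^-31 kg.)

E_n ∝ 1/m at fixed n and L, so the ratio is m_e/m_n = 9.109×10^-31/1.675×10^-27 = 5.44×10^-4.

5.44×10^-4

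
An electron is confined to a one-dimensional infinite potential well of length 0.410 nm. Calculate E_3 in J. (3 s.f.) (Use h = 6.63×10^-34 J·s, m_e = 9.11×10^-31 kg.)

For an infinite well E_n = n²h²/(8m_eL²), so E_1 = h²/(8m_eL²) = (6.63×10^-34)²/(8·9.11×10^-31·(4.10×10^-10 m)²) = 3.588×10^-19 J.
Then E_3 = 3²·E_1 = 9·3.588×10^-19 J = 3.23×10^-18 J.

E_3 = 3.23×10^-18 J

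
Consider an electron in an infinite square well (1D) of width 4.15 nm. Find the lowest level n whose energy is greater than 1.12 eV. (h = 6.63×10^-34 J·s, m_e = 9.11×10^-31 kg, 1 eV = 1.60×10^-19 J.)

n = 8

E_1 = h²/(8m_eL²) = 3.502×10^-21 J = 0.02189 eV.
Need n² > 1.12/0.02189 = 51.16, i.e. n > 7.153.
The smallest integer satisfying this is n = 8.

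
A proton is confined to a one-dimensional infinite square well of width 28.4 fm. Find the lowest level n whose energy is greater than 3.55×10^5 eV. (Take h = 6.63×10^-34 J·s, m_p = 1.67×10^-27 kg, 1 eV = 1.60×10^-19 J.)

n = 2

E_1 = h²/(8m_pL²) = 4.079×10^-14 J = 2.549×10^5 eV.
Need n² > 3.55×10^5/2.549×10^5 = 1.393, i.e. n > 1.180.
The smallest integer satisfying this is n = 2.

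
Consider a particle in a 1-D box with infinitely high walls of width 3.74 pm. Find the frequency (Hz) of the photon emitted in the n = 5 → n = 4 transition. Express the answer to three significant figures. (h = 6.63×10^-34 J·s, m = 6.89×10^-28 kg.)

f = 7.74×10^16 Hz

E_1 = h²/(8mL²) = 5.701×10^-18 J and ΔE = (5² − 4²)E_1 = 5.131×10^-17 J.
f = ΔE/h = 5.131×10^-17/6.63×10^-34 = 7.74×10^16 Hz.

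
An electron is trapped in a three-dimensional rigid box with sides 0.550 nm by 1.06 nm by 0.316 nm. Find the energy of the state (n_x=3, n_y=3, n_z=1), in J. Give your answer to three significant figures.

E = 2.88×10^-18 J

For a 3D rectangular well E = (h²/8m_e)·Σ n_i²/L_i² = (6.626×10^-34)²/(8·9.109×10^-31) · [3²/(0.550 nm)² + 3²/(1.06 nm)² + 1²/(0.316 nm)²].
Evaluating gives E = 2.88×10^-18 J.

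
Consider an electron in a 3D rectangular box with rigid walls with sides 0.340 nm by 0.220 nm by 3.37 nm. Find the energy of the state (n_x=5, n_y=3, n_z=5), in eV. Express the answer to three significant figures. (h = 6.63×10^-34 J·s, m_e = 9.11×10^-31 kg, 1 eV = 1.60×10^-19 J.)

E = 152 eV

For a 3D rectangular well E = (h²/8m_e)·Σ n_i²/L_i² = (6.63×10^-34)²/(8·9.11×10^-31) · [5²/(0.340 nm)² + 3²/(0.220 nm)² + 5²/(3.37 nm)²].
Evaluating gives E = 2.439×10^-17 J = 152 eV.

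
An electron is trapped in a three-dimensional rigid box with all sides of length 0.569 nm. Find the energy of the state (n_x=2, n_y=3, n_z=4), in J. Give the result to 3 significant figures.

E = 5.40×10^-18 J

For a 3D rectangular well E = (h²/8m_e)·Σ n_i²/L_i² = (6.626×10^-34)²/(8·9.109×10^-31) · [2²/(0.569 nm)² + 3²/(0.569 nm)² + 4²/(0.569 nm)²].
Evaluating gives E = 5.40×10^-18 J.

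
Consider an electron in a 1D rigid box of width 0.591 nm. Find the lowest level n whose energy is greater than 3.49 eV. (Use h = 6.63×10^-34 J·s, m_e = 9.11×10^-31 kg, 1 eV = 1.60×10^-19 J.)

E_1 = h²/(8m_eL²) = 1.727×10^-19 J = 1.079 eV.
Need n² > 3.49/1.079 = 3.234, i.e. n > 1.798.
The smallest integer satisfying this is n = 2.

n = 2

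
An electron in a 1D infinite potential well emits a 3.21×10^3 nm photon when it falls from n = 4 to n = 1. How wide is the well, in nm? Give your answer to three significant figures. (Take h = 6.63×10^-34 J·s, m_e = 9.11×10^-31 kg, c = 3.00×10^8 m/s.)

The photon carries ΔE = hc/λ = 6.63×10^-34·3.00×10^8/3.21×10^-6 m = 6.196×10^-20 J.
Since ΔE = (4² − 1²)E_1, E_1 = 4.131×10^-21 J, and L = h/√(8m_eE_1) = 3.82×10^-9 m = 3.82 nm.

L = 3.82 nm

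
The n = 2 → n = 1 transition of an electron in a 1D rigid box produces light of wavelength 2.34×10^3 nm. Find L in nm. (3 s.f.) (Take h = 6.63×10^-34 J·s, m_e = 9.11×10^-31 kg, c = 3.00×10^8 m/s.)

L = 1.46 nm

The photon carries ΔE = hc/λ = 6.63×10^-34·3.00×10^8/2.34×10^-6 m = 8.500×10^-20 J.
Since ΔE = (2² − 1²)E_1, E_1 = 2.833×10^-20 J, and L = h/√(8m_eE_1) = 1.46×10^-9 m = 1.46 nm.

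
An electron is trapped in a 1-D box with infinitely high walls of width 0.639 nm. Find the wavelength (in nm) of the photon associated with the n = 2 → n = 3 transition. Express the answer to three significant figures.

λ = 269 nm

E_1 = h²/(8m_eL²) = 1.476×10^-19 J, so ΔE = (3² − 2²)E_1 = 7.380×10^-19 J.
λ = hc/ΔE = (6.626×10^-34·2.998×10^8)/7.380×10^-19 = 2.69×10^-7 m = 269 nm.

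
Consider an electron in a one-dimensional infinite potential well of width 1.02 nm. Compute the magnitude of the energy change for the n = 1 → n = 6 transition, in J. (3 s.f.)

|ΔE| = 2.03×10^-18 J

E_1 = h²/(8m_eL²) = 5.791×10^-20 J.
|ΔE| = |1² − 6²|·E_1 = 35·5.791×10^-20 J = 2.03×10^-18 J.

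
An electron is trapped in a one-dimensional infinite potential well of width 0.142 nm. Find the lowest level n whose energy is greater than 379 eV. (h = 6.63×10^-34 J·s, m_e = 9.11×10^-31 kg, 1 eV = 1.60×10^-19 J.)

E_1 = h²/(8m_eL²) = 2.991×10^-18 J = 18.69 eV.
Need n² > 379/18.69 = 20.28, i.e. n > 4.503.
The smallest integer satisfying this is n = 5.

n = 5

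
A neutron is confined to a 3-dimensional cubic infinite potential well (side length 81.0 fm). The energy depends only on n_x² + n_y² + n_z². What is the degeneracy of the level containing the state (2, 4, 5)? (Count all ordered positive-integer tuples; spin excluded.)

degeneracy = 6

The level has n_x² + n_y² + n_z² = 45. The ordered positive-integer solutions are (2, 4, 5), (2, 5, 4), (4, 2, 5), (4, 5, 2), (5, 2, 4), (5, 4, 2).
That gives 6 states.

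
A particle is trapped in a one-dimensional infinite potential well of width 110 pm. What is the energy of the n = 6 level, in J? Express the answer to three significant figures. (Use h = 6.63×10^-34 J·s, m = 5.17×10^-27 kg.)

For an infinite well E_n = n²h²/(8mL²), so E_1 = h²/(8mL²) = (6.63×10^-34)²/(8·5.17×10^-27·(1.10×10^-10 m)²) = 8.783×10^-22 J.
Then E_6 = 6²·E_1 = 36·8.783×10^-22 J = 3.16×10^-20 J.

E_6 = 3.16×10^-20 J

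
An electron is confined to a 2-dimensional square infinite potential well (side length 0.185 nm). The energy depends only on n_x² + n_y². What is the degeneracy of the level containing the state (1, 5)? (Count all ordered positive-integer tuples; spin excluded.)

degeneracy = 2

The level has n_x² + n_y² = 26. The ordered positive-integer solutions are (1, 5), (5, 1).
That gives 2 states.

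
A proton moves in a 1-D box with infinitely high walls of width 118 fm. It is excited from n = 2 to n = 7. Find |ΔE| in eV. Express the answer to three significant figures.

E_1 = h²/(8m_pL²) = 2.356×10^-15 J.
|ΔE| = |2² − 7²|·E_1 = 45·2.356×10^-15 J = 1.060×10^-13 J = 6.62×10^5 eV.

|ΔE| = 6.62×10^5 eV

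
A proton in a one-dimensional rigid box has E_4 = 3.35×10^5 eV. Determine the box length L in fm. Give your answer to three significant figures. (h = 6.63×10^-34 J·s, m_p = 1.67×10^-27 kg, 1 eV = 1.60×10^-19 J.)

L = 99.1 fm

From E_n = n²h²/(8m_pL²), L = n·h/√(8m_pE_n).
E_4 = 3.35×10^5 eV = 5.360×10^-14 J, so L = 4·6.63×10^-34/√(8·1.67×10^-27·5.360×10^-14) = 9.91×10^-14 m = 99.1 fm.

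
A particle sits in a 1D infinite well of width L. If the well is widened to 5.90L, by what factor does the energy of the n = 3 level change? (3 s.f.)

0.0287

E_n ∝ 1/L², so the energy scales by 1/5.90² = 0.0287.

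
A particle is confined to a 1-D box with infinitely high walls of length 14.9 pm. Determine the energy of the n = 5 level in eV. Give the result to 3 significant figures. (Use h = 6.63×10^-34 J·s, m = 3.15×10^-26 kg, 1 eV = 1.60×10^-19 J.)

E_5 = 1.23 eV

For an infinite well E_n = n²h²/(8mL²), so E_1 = h²/(8mL²) = (6.63×10^-34)²/(8·3.15×10^-26·(1.49×10^-11 m)²) = 7.857×10^-21 J.
Then E_5 = 5²·E_1 = 25·7.857×10^-21 J = 1.964×10^-19 J.
Converting, E_5 = 1.964×10^-19 J / (1.60×10^-19 J/eV) = 1.23 eV.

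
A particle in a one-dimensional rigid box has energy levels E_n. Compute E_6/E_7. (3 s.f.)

E_n ∝ n², so E_6/E_7 = 6²/7² = 36/49 = 0.735.

0.735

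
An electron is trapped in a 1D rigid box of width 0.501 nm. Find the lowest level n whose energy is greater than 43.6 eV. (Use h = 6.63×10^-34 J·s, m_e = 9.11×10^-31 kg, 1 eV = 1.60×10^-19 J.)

E_1 = h²/(8m_eL²) = 2.403×10^-19 J = 1.502 eV.
Need n² > 43.6/1.502 = 29.03, i.e. n > 5.388.
The smallest integer satisfying this is n = 6.

n = 6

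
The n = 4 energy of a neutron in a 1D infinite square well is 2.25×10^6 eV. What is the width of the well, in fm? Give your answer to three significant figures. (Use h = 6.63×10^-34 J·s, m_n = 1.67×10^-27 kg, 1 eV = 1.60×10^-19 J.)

From E_n = n²h²/(8m_nL²), L = n·h/√(8m_nE_n).
E_4 = 2.25×10^6 eV = 3.600×10^-13 J, so L = 4·6.63×10^-34/√(8·1.67×10^-27·3.600×10^-13) = 3.82×10^-14 m = 38.2 fm.

L = 38.2 fm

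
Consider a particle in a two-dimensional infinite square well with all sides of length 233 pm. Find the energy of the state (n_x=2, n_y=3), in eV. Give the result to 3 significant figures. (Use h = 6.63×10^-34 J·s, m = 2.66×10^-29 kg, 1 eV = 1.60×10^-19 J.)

For a 2D rectangular well E = (h²/8m)·Σ n_i²/L_i² = (6.63×10^-34)²/(8·2.66×10^-29) · [2²/(233 pm)² + 3²/(233 pm)²].
Evaluating gives E = 4.946×10^-19 J = 3.09 eV.

E = 3.09 eV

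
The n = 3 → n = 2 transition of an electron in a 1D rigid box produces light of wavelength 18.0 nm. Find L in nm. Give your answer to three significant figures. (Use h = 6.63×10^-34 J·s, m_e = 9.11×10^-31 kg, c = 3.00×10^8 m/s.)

The photon carries ΔE = hc/λ = 6.63×10^-34·3.00×10^8/1.80×10^-8 m = 1.105×10^-17 J.
Since ΔE = (3² − 2²)E_1, E_1 = 2.210×10^-18 J, and L = h/√(8m_eE_1) = 1.65×10^-10 m = 0.165 nm.

L = 0.165 nm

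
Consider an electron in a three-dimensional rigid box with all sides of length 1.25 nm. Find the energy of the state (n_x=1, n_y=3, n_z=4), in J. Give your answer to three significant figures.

For a 3D rectangular well E = (h²/8m_e)·Σ n_i²/L_i² = (6.626×10^-34)²/(8·9.109×10^-31) · [1²/(1.25 nm)² + 3²/(1.25 nm)² + 4²/(1.25 nm)²].
Evaluating gives E = 1.00×10^-18 J.

E = 1.00×10^-18 J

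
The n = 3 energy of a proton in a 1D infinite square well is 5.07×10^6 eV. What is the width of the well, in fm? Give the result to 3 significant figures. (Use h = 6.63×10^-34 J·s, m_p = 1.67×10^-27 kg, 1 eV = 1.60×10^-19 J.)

From E_n = n²h²/(8m_pL²), L = n·h/√(8m_pE_n).
E_3 = 5.07×10^6 eV = 8.112×10^-13 J, so L = 3·6.63×10^-34/√(8·1.67×10^-27·8.112×10^-13) = 1.91×10^-14 m = 19.1 fm.

L = 19.1 fm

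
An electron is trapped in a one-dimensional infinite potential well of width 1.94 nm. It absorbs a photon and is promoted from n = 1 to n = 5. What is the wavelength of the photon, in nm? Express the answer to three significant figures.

λ = 517 nm

E_1 = h²/(8m_eL²) = 1.601×10^-20 J, so ΔE = (5² − 1²)E_1 = 3.842×10^-19 J.
λ = hc/ΔE = (6.626×10^-34·2.998×10^8)/3.842×10^-19 = 5.17×10^-7 m = 517 nm.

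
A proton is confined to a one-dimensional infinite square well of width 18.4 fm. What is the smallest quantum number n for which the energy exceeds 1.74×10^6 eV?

n = 2

E_1 = h²/(8m_pL²) = 9.689×10^-14 J = 6.048×10^5 eV.
Need n² > 1.74×10^6/6.048×10^5 = 2.877, i.e. n > 1.696.
The smallest integer satisfying this is n = 2.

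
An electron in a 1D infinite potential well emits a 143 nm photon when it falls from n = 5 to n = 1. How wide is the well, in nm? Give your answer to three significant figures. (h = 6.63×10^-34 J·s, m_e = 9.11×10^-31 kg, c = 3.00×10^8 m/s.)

The photon carries ΔE = hc/λ = 6.63×10^-34·3.00×10^8/1.43×10^-7 m = 1.391×10^-18 J.
Since ΔE = (5² − 1²)E_1, E_1 = 5.796×10^-20 J, and L = h/√(8m_eE_1) = 1.02×10^-9 m = 1.02 nm.

L = 1.02 nm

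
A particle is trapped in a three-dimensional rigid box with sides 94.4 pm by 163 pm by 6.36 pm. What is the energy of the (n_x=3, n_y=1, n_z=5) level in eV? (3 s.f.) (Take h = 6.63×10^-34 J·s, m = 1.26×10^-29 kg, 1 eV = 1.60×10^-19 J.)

E = 1.69×10^4 eV

For a 3D rectangular well E = (h²/8m)·Σ n_i²/L_i² = (6.63×10^-34)²/(8·1.26×10^-29) · [3²/(94.4 pm)² + 1²/(163 pm)² + 5²/(6.36 pm)²].
Evaluating gives E = 2.700×10^-15 J = 1.69×10^4 eV.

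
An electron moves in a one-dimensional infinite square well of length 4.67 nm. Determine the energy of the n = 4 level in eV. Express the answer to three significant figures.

E_4 = 0.276 eV

For an infinite well E_n = n²h²/(8m_eL²), so E_1 = h²/(8m_eL²) = (6.626×10^-34)²/(8·9.109×10^-31·(4.67×10^-9 m)²) = 2.763×10^-21 J.
Then E_4 = 4²·E_1 = 16·2.763×10^-21 J = 4.421×10^-20 J.
Converting, E_4 = 4.421×10^-20 J / (1.602×10^-19 J/eV) = 0.276 eV.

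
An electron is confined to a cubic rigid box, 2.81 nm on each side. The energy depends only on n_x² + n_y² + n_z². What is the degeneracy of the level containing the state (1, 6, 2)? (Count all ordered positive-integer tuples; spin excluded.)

The level has n_x² + n_y² + n_z² = 41. The ordered positive-integer solutions are (1, 2, 6), (1, 6, 2), (2, 1, 6), (2, 6, 1), (3, 4, 4), (4, 3, 4), (4, 4, 3), (6, 1, 2), (6, 2, 1).
That gives 9 states.

degeneracy = 9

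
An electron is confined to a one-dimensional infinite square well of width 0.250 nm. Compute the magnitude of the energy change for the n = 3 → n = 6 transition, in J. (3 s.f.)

E_1 = h²/(8m_eL²) = 9.640×10^-19 J.
|ΔE| = |3² − 6²|·E_1 = 27·9.640×10^-19 J = 2.60×10^-17 J.

|ΔE| = 2.60×10^-17 J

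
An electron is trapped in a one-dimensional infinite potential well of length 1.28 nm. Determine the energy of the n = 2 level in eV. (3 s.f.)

E_2 = 0.918 eV

For an infinite well E_n = n²h²/(8m_eL²), so E_1 = h²/(8m_eL²) = (6.626×10^-34)²/(8·9.109×10^-31·(1.28×10^-9 m)²) = 3.677×10^-20 J.
Then E_2 = 2²·E_1 = 4·3.677×10^-20 J = 1.471×10^-19 J.
Converting, E_2 = 1.471×10^-19 J / (1.602×10^-19 J/eV) = 0.918 eV.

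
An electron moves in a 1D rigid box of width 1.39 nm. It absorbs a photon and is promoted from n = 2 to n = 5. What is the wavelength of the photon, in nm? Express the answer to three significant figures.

E_1 = h²/(8m_eL²) = 3.118×10^-20 J, so ΔE = (5² − 2²)E_1 = 6.548×10^-19 J.
λ = hc/ΔE = (6.626×10^-34·2.998×10^8)/6.548×10^-19 = 3.03×10^-7 m = 303 nm.

λ = 303 nm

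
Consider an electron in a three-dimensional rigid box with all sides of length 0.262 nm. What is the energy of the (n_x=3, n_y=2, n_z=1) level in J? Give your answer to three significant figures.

For a 3D rectangular well E = (h²/8m_e)·Σ n_i²/L_i² = (6.626×10^-34)²/(8·9.109×10^-31) · [3²/(0.262 nm)² + 2²/(0.262 nm)² + 1²/(0.262 nm)²].
Evaluating gives E = 1.23×10^-17 J.

E = 1.23×10^-17 J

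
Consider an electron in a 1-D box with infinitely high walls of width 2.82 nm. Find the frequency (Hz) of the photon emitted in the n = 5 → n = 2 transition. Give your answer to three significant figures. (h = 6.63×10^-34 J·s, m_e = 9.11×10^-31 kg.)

f = 2.40×10^14 Hz

E_1 = h²/(8m_eL²) = 7.584×10^-21 J and ΔE = (5² − 2²)E_1 = 1.593×10^-19 J.
f = ΔE/h = 1.593×10^-19/6.63×10^-34 = 2.40×10^14 Hz.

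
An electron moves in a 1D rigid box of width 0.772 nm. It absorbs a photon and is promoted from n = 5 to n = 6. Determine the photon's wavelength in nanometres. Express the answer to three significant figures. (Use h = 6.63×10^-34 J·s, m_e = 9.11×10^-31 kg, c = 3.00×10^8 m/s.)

E_1 = h²/(8m_eL²) = 1.012×10^-19 J, so ΔE = (6² − 5²)E_1 = 1.113×10^-18 J.
λ = hc/ΔE = (6.63×10^-34·3.00×10^8)/1.113×10^-18 = 1.79×10^-7 m = 179 nm.

λ = 179 nm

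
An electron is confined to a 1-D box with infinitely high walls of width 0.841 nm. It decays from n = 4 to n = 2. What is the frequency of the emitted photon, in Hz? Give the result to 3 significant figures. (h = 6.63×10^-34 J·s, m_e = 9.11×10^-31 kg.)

f = 1.54×10^15 Hz

E_1 = h²/(8m_eL²) = 8.528×10^-20 J and ΔE = (4² − 2²)E_1 = 1.023×10^-18 J.
f = ΔE/h = 1.023×10^-18/6.63×10^-34 = 1.54×10^15 Hz.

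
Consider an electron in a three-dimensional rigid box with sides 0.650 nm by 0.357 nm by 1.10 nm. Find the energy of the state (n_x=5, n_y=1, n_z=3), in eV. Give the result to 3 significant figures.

For a 3D rectangular well E = (h²/8m_e)·Σ n_i²/L_i² = (6.626×10^-34)²/(8·9.109×10^-31) · [5²/(0.650 nm)² + 1²/(0.357 nm)² + 3²/(1.10 nm)²].
Evaluating gives E = 4.486×10^-18 J = 28.0 eV.

E = 28.0 eV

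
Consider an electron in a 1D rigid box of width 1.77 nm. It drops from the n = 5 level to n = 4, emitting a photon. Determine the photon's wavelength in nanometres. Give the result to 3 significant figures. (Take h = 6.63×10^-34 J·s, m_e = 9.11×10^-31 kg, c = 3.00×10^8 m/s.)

E_1 = h²/(8m_eL²) = 1.925×10^-20 J, so ΔE = (5² − 4²)E_1 = 1.733×10^-19 J.
λ = hc/ΔE = (6.63×10^-34·3.00×10^8)/1.733×10^-19 = 1.15×10^-6 m = 1.15×10^3 nm.

λ = 1.15×10^3 nm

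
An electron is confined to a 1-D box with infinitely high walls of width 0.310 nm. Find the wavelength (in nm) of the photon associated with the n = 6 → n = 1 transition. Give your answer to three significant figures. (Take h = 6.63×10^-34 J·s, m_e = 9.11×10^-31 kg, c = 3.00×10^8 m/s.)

E_1 = h²/(8m_eL²) = 6.276×10^-19 J, so ΔE = (6² − 1²)E_1 = 2.197×10^-17 J.
λ = hc/ΔE = (6.63×10^-34·3.00×10^8)/2.197×10^-17 = 9.05×10^-9 m = 9.05 nm.

λ = 9.05 nm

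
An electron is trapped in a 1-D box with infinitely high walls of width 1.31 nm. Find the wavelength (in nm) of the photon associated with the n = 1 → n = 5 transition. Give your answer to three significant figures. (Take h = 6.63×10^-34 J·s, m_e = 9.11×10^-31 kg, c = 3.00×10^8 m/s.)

λ = 236 nm

E_1 = h²/(8m_eL²) = 3.515×10^-20 J, so ΔE = (5² − 1²)E_1 = 8.436×10^-19 J.
λ = hc/ΔE = (6.63×10^-34·3.00×10^8)/8.436×10^-19 = 2.36×10^-7 m = 236 nm.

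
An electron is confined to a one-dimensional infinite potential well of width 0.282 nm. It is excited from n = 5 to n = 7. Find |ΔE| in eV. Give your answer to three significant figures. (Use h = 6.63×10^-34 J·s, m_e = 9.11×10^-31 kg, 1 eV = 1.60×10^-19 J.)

|ΔE| = 114 eV

E_1 = h²/(8m_eL²) = 7.584×10^-19 J.
|ΔE| = |5² − 7²|·E_1 = 24·7.584×10^-19 J = 1.820×10^-17 J = 114 eV.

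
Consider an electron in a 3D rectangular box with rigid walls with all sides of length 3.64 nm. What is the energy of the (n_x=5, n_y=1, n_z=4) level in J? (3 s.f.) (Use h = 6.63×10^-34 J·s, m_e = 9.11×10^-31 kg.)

For a 3D rectangular well E = (h²/8m_e)·Σ n_i²/L_i² = (6.63×10^-34)²/(8·9.11×10^-31) · [5²/(3.64 nm)² + 1²/(3.64 nm)² + 4²/(3.64 nm)²].
Evaluating gives E = 1.91×10^-19 J.

E = 1.91×10^-19 J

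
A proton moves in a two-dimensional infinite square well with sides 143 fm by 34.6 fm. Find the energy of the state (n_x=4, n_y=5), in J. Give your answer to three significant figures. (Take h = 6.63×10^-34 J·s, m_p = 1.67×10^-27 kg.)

For a 2D rectangular well E = (h²/8m_p)·Σ n_i²/L_i² = (6.63×10^-34)²/(8·1.67×10^-27) · [4²/(143 fm)² + 5²/(34.6 fm)²].
Evaluating gives E = 7.13×10^-13 J.

E = 7.13×10^-13 J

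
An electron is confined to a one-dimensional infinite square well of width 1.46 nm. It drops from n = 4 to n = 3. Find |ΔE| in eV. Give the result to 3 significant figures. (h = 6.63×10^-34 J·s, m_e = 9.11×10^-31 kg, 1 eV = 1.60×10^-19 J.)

|ΔE| = 1.24 eV

E_1 = h²/(8m_eL²) = 2.830×10^-20 J.
|ΔE| = |4² − 3²|·E_1 = 7·2.830×10^-20 J = 1.981×10^-19 J = 1.24 eV.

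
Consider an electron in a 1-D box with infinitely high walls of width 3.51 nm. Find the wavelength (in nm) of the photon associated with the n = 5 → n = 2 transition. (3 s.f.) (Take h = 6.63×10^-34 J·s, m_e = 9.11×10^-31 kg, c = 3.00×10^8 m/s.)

E_1 = h²/(8m_eL²) = 4.896×10^-21 J, so ΔE = (5² − 2²)E_1 = 1.028×10^-19 J.
λ = hc/ΔE = (6.63×10^-34·3.00×10^8)/1.028×10^-19 = 1.93×10^-6 m = 1.93×10^3 nm.

λ = 1.93×10^3 nm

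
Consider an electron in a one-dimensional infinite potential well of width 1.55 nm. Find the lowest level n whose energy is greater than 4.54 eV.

E_1 = h²/(8m_eL²) = 2.508×10^-20 J = 0.1566 eV.
Need n² > 4.54/0.1566 = 28.99, i.e. n > 5.384.
The smallest integer satisfying this is n = 6.

n = 6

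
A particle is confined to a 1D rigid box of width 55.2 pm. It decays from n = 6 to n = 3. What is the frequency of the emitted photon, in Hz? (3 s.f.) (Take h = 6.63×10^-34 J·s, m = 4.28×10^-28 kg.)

E_1 = h²/(8mL²) = 4.213×10^-20 J and ΔE = (6² − 3²)E_1 = 1.138×10^-18 J.
f = ΔE/h = 1.138×10^-18/6.63×10^-34 = 1.72×10^15 Hz.

f = 1.72×10^15 Hz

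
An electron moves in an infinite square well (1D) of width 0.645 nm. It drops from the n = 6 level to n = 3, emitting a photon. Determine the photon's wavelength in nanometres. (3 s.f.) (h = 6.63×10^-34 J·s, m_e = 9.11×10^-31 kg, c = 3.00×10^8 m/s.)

E_1 = h²/(8m_eL²) = 1.450×10^-19 J, so ΔE = (6² − 3²)E_1 = 3.915×10^-18 J.
λ = hc/ΔE = (6.63×10^-34·3.00×10^8)/3.915×10^-18 = 5.08×10^-8 m = 50.8 nm.

λ = 50.8 nm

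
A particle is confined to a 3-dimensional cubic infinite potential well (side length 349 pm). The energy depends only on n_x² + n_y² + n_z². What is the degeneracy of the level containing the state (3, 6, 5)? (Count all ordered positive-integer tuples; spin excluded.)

The level has n_x² + n_y² + n_z² = 70. The ordered positive-integer solutions are (3, 5, 6), (3, 6, 5), (5, 3, 6), (5, 6, 3), (6, 3, 5), (6, 5, 3).
That gives 6 states.

degeneracy = 6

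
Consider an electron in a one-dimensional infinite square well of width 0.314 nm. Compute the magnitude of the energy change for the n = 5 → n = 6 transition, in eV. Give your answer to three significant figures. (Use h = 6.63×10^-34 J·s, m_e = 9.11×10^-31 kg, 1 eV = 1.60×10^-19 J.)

E_1 = h²/(8m_eL²) = 6.117×10^-19 J.
|ΔE| = |5² − 6²|·E_1 = 11·6.117×10^-19 J = 6.729×10^-18 J = 42.1 eV.

|ΔE| = 42.1 eV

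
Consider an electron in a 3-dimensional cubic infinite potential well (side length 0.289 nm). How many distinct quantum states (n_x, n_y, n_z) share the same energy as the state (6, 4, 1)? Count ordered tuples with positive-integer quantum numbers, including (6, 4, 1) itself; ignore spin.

degeneracy = 6

The level has n_x² + n_y² + n_z² = 53. The ordered positive-integer solutions are (1, 4, 6), (1, 6, 4), (4, 1, 6), (4, 6, 1), (6, 1, 4), (6, 4, 1).
That gives 6 states.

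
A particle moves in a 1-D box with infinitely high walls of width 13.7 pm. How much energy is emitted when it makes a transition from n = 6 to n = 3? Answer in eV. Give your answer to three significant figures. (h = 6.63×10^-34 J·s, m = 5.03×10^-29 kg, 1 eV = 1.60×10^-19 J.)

|ΔE| = 982 eV

E_1 = h²/(8mL²) = 5.820×10^-18 J.
|ΔE| = |6² − 3²|·E_1 = 27·5.820×10^-18 J = 1.571×10^-16 J = 982 eV.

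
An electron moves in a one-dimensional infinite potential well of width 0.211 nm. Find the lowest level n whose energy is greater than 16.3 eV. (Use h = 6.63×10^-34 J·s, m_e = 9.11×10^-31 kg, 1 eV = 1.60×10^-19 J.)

n = 2

E_1 = h²/(8m_eL²) = 1.355×10^-18 J = 8.469 eV.
Need n² > 16.3/8.469 = 1.925, i.e. n > 1.387.
The smallest integer satisfying this is n = 2.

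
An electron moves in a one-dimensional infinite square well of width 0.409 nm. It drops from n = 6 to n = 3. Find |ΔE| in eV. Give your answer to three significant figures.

E_1 = h²/(8m_eL²) = 3.602×10^-19 J.
|ΔE| = |6² − 3²|·E_1 = 27·3.602×10^-19 J = 9.725×10^-18 J = 60.7 eV.

|ΔE| = 60.7 eV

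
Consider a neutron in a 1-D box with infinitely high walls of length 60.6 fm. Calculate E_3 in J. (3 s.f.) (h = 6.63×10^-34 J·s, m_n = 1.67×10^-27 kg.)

For an infinite well E_n = n²h²/(8m_nL²), so E_1 = h²/(8m_nL²) = (6.63×10^-34)²/(8·1.67×10^-27·(6.06×10^-14 m)²) = 8.959×10^-15 J.
Then E_3 = 3²·E_1 = 9·8.959×10^-15 J = 8.06×10^-14 J.

E_3 = 8.06×10^-14 J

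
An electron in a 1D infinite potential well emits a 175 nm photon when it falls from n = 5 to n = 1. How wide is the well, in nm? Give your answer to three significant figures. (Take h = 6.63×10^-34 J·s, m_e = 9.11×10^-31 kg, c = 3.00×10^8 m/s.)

The photon carries ΔE = hc/λ = 6.63×10^-34·3.00×10^8/1.75×10^-7 m = 1.137×10^-18 J.
Since ΔE = (5² − 1²)E_1, E_1 = 4.738×10^-20 J, and L = h/√(8m_eE_1) = 1.13×10^-9 m = 1.13 nm.

L = 1.13 nm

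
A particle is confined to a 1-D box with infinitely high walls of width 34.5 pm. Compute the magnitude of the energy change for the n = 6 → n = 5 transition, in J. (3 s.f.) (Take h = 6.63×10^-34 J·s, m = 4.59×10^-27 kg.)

E_1 = h²/(8mL²) = 1.006×10^-20 J.
|ΔE| = |6² − 5²|·E_1 = 11·1.006×10^-20 J = 1.11×10^-19 J.

|ΔE| = 1.11×10^-19 J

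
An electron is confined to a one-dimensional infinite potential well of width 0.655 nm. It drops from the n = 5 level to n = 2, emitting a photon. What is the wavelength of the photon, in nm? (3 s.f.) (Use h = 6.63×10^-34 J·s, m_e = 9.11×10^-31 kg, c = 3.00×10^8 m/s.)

λ = 67.4 nm

E_1 = h²/(8m_eL²) = 1.406×10^-19 J, so ΔE = (5² − 2²)E_1 = 2.953×10^-18 J.
λ = hc/ΔE = (6.63×10^-34·3.00×10^8)/2.953×10^-18 = 6.74×10^-8 m = 67.4 nm.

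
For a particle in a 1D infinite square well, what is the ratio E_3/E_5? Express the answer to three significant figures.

0.360

E_n ∝ n², so E_3/E_5 = 3²/5² = 9/25 = 0.360.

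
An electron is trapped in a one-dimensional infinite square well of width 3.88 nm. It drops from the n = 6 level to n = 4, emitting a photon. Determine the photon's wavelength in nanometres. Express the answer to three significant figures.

λ = 2.48×10^3 nm

E_1 = h²/(8m_eL²) = 4.002×10^-21 J, so ΔE = (6² − 4²)E_1 = 8.004×10^-20 J.
λ = hc/ΔE = (6.626×10^-34·2.998×10^8)/8.004×10^-20 = 2.48×10^-6 m = 2.48×10^3 nm.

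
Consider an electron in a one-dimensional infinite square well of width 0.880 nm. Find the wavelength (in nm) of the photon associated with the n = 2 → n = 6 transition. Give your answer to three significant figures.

λ = 79.8 nm

E_1 = h²/(8m_eL²) = 7.780×10^-20 J, so ΔE = (6² − 2²)E_1 = 2.490×10^-18 J.
λ = hc/ΔE = (6.626×10^-34·2.998×10^8)/2.490×10^-18 = 7.98×10^-8 m = 79.8 nm.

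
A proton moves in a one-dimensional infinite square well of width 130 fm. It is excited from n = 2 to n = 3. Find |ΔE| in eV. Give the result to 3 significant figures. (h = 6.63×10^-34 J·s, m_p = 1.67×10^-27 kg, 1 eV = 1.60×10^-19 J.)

|ΔE| = 6.08×10^4 eV

E_1 = h²/(8m_pL²) = 1.947×10^-15 J.
|ΔE| = |2² − 3²|·E_1 = 5·1.947×10^-15 J = 9.735×10^-15 J = 6.08×10^4 eV.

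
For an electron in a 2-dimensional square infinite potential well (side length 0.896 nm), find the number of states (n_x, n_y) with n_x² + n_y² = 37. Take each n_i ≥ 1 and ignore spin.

degeneracy = 2

The level has n_x² + n_y² = 37. The ordered positive-integer solutions are (1, 6), (6, 1).
That gives 2 states.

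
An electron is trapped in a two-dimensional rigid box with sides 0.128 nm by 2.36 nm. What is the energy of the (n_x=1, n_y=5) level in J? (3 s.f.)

E = 3.95×10^-18 J

For a 2D rectangular well E = (h²/8m_e)·Σ n_i²/L_i² = (6.626×10^-34)²/(8·9.109×10^-31) · [1²/(0.128 nm)² + 5²/(2.36 nm)²].
Evaluating gives E = 3.95×10^-18 J.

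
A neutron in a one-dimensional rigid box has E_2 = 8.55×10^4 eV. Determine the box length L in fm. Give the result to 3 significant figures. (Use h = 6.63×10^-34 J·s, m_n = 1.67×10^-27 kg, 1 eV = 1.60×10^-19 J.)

L = 98.1 fm

From E_n = n²h²/(8m_nL²), L = n·h/√(8m_nE_n).
E_2 = 8.55×10^4 eV = 1.368×10^-14 J, so L = 2·6.63×10^-34/√(8·1.67×10^-27·1.368×10^-14) = 9.81×10^-14 m = 98.1 fm.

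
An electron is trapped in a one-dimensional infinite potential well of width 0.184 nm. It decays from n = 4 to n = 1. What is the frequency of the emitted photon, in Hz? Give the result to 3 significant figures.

f = 4.03×10^16 Hz

E_1 = h²/(8m_eL²) = 1.780×10^-18 J and ΔE = (4² − 1²)E_1 = 2.670×10^-17 J.
f = ΔE/h = 2.670×10^-17/6.626×10^-34 = 4.03×10^16 Hz.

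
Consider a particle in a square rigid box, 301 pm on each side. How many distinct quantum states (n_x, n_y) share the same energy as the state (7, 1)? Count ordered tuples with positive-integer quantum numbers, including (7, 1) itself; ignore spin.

degeneracy = 3

The level has n_x² + n_y² = 50. The ordered positive-integer solutions are (1, 7), (5, 5), (7, 1).
That gives 3 states.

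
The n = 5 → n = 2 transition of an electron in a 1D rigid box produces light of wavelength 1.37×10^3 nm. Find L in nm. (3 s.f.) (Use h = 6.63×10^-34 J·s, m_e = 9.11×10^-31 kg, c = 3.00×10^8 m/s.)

L = 2.95 nm

The photon carries ΔE = hc/λ = 6.63×10^-34·3.00×10^8/1.37×10^-6 m = 1.452×10^-19 J.
Since ΔE = (5² − 2²)E_1, E_1 = 6.914×10^-21 J, and L = h/√(8m_eE_1) = 2.95×10^-9 m = 2.95 nm.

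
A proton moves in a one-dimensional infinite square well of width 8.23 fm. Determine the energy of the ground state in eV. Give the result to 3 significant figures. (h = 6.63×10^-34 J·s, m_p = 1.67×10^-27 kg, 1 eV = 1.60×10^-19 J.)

For an infinite well E_n = n²h²/(8m_pL²), so E_1 = h²/(8m_pL²) = (6.63×10^-34)²/(8·1.67×10^-27·(8.23×10^-15 m)²) = 4.858×10^-13 J.
Converting, E_1 = 4.858×10^-13 J / (1.60×10^-19 J/eV) = 3.04×10^6 eV.

E_1 = 3.04×10^6 eV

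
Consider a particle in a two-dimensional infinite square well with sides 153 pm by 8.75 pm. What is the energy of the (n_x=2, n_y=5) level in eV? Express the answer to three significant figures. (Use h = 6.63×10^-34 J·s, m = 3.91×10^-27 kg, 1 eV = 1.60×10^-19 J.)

For a 2D rectangular well E = (h²/8m)·Σ n_i²/L_i² = (6.63×10^-34)²/(8·3.91×10^-27) · [2²/(153 pm)² + 5²/(8.75 pm)²].
Evaluating gives E = 4.591×10^-18 J = 28.7 eV.

E = 28.7 eV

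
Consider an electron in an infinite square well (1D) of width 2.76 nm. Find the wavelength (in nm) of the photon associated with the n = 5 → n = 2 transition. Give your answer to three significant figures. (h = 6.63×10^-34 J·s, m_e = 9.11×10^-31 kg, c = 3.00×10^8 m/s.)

E_1 = h²/(8m_eL²) = 7.918×10^-21 J, so ΔE = (5² − 2²)E_1 = 1.663×10^-19 J.
λ = hc/ΔE = (6.63×10^-34·3.00×10^8)/1.663×10^-19 = 1.20×10^-6 m = 1.20×10^3 nm.

λ = 1.20×10^3 nm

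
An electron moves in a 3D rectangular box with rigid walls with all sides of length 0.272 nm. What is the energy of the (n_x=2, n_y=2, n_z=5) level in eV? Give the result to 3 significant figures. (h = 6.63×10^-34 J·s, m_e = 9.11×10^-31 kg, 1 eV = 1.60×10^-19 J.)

For a 3D rectangular well E = (h²/8m_e)·Σ n_i²/L_i² = (6.63×10^-34)²/(8·9.11×10^-31) · [2²/(0.272 nm)² + 2²/(0.272 nm)² + 5²/(0.272 nm)²].
Evaluating gives E = 2.690×10^-17 J = 168 eV.

E = 168 eV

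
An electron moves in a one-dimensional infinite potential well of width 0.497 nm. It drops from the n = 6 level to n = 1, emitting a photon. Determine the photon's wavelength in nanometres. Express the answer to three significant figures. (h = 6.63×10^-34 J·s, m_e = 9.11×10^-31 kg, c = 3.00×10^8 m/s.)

λ = 23.3 nm

E_1 = h²/(8m_eL²) = 2.442×10^-19 J, so ΔE = (6² − 1²)E_1 = 8.547×10^-18 J.
λ = hc/ΔE = (6.63×10^-34·3.00×10^8)/8.547×10^-18 = 2.33×10^-8 m = 23.3 nm.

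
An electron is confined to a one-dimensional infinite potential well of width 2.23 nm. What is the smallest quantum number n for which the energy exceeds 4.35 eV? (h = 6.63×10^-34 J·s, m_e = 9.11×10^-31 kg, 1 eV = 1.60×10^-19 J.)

E_1 = h²/(8m_eL²) = 1.213×10^-20 J = 0.07581 eV.
Need n² > 4.35/0.07581 = 57.38, i.e. n > 7.575.
The smallest integer satisfying this is n = 8.

n = 8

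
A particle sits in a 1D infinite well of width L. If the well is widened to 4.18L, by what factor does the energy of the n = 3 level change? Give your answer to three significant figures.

E_n ∝ 1/L², so the energy scales by 1/4.18² = 0.0572.

0.0572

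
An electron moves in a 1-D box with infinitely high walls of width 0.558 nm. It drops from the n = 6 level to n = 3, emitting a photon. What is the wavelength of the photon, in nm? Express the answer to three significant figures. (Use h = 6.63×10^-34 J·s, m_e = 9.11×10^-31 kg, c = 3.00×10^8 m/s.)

E_1 = h²/(8m_eL²) = 1.937×10^-19 J, so ΔE = (6² − 3²)E_1 = 5.230×10^-18 J.
λ = hc/ΔE = (6.63×10^-34·3.00×10^8)/5.230×10^-18 = 3.80×10^-8 m = 38.0 nm.

λ = 38.0 nm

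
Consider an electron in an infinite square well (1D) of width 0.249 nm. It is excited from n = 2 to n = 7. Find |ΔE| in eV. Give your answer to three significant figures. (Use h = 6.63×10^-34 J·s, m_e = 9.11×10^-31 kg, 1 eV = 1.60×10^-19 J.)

E_1 = h²/(8m_eL²) = 9.728×10^-19 J.
|ΔE| = |2² − 7²|·E_1 = 45·9.728×10^-19 J = 4.378×10^-17 J = 274 eV.

|ΔE| = 274 eV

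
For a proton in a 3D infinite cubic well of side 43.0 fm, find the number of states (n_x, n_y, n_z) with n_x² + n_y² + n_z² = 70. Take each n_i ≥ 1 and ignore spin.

The level has n_x² + n_y² + n_z² = 70. The ordered positive-integer solutions are (3, 5, 6), (3, 6, 5), (5, 3, 6), (5, 6, 3), (6, 3, 5), (6, 5, 3).
That gives 6 states.

degeneracy = 6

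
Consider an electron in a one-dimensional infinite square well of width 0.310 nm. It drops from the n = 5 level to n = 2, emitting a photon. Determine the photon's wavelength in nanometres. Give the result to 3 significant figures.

λ = 15.1 nm

E_1 = h²/(8m_eL²) = 6.269×10^-19 J, so ΔE = (5² − 2²)E_1 = 1.316×10^-17 J.
λ = hc/ΔE = (6.626×10^-34·2.998×10^8)/1.316×10^-17 = 1.51×10^-8 m = 15.1 nm.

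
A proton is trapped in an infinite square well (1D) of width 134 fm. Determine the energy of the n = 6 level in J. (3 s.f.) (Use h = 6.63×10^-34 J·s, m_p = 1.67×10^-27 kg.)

E_6 = 6.60×10^-14 J

For an infinite well E_n = n²h²/(8m_pL²), so E_1 = h²/(8m_pL²) = (6.63×10^-34)²/(8·1.67×10^-27·(1.34×10^-13 m)²) = 1.832×10^-15 J.
Then E_6 = 6²·E_1 = 36·1.832×10^-15 J = 6.60×10^-14 J.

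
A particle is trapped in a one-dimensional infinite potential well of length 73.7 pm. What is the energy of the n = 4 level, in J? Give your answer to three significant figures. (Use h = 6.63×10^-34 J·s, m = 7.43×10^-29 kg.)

For an infinite well E_n = n²h²/(8mL²), so E_1 = h²/(8mL²) = (6.63×10^-34)²/(8·7.43×10^-29·(7.37×10^-11 m)²) = 1.361×10^-19 J.
Then E_4 = 4²·E_1 = 16·1.361×10^-19 J = 2.18×10^-18 J.

E_4 = 2.18×10^-18 J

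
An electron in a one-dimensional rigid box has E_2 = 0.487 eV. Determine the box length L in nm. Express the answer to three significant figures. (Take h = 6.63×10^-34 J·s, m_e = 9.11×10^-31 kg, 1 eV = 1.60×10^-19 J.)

L = 1.76 nm

From E_n = n²h²/(8m_eL²), L = n·h/√(8m_eE_n).
E_2 = 0.487 eV = 7.792×10^-20 J, so L = 2·6.63×10^-34/√(8·9.11×10^-31·7.792×10^-20) = 1.76×10^-9 m = 1.76 nm.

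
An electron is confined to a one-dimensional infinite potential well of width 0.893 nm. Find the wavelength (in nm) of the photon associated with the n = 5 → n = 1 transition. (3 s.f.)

λ = 110 nm

E_1 = h²/(8m_eL²) = 7.555×10^-20 J, so ΔE = (5² − 1²)E_1 = 1.813×10^-18 J.
λ = hc/ΔE = (6.626×10^-34·2.998×10^8)/1.813×10^-18 = 1.10×10^-7 m = 110 nm.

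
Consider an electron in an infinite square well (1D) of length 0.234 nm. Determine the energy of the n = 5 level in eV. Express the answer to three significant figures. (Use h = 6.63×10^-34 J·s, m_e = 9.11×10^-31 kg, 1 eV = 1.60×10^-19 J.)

E_5 = 172 eV

For an infinite well E_n = n²h²/(8m_eL²), so E_1 = h²/(8m_eL²) = (6.63×10^-34)²/(8·9.11×10^-31·(2.34×10^-10 m)²) = 1.102×10^-18 J.
Then E_5 = 5²·E_1 = 25·1.102×10^-18 J = 2.755×10^-17 J.
Converting, E_5 = 2.755×10^-17 J / (1.60×10^-19 J/eV) = 172 eV.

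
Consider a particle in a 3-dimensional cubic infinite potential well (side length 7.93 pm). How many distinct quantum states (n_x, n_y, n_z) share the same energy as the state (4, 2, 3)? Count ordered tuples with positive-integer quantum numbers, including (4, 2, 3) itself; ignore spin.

degeneracy = 6

The level has n_x² + n_y² + n_z² = 29. The ordered positive-integer solutions are (2, 3, 4), (2, 4, 3), (3, 2, 4), (3, 4, 2), (4, 2, 3), (4, 3, 2).
That gives 6 states.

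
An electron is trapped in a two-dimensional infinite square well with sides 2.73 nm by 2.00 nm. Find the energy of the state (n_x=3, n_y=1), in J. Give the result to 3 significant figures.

E = 8.78×10^-20 J

For a 2D rectangular well E = (h²/8m_e)·Σ n_i²/L_i² = (6.626×10^-34)²/(8·9.109×10^-31) · [3²/(2.73 nm)² + 1²/(2.00 nm)²].
Evaluating gives E = 8.78×10^-20 J.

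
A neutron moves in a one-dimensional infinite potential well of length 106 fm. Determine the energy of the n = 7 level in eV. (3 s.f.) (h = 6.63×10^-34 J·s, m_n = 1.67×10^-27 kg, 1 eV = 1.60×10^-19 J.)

For an infinite well E_n = n²h²/(8m_nL²), so E_1 = h²/(8m_nL²) = (6.63×10^-34)²/(8·1.67×10^-27·(1.06×10^-13 m)²) = 2.928×10^-15 J.
Then E_7 = 7²·E_1 = 49·2.928×10^-15 J = 1.435×10^-13 J.
Converting, E_7 = 1.435×10^-13 J / (1.60×10^-19 J/eV) = 8.97×10^5 eV.

E_7 = 8.97×10^5 eV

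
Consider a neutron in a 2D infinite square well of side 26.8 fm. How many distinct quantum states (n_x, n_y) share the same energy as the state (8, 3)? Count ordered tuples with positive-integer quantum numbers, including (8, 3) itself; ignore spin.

The level has n_x² + n_y² = 73. The ordered positive-integer solutions are (3, 8), (8, 3).
That gives 2 states.

degeneracy = 2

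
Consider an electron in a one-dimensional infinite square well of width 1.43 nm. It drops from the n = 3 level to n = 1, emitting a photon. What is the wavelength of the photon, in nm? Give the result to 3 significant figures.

E_1 = h²/(8m_eL²) = 2.946×10^-20 J, so ΔE = (3² − 1²)E_1 = 2.357×10^-19 J.
λ = hc/ΔE = (6.626×10^-34·2.998×10^8)/2.357×10^-19 = 8.43×10^-7 m = 843 nm.

λ = 843 nm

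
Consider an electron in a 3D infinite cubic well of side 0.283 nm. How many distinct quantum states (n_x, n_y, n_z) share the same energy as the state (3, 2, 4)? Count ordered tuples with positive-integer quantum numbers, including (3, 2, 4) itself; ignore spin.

The level has n_x² + n_y² + n_z² = 29. The ordered positive-integer solutions are (2, 3, 4), (2, 4, 3), (3, 2, 4), (3, 4, 2), (4, 2, 3), (4, 3, 2).
That gives 6 states.

degeneracy = 6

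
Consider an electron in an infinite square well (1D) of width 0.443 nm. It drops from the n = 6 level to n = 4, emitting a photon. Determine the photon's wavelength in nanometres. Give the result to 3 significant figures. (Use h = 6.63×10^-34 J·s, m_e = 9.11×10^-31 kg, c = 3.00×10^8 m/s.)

E_1 = h²/(8m_eL²) = 3.073×10^-19 J, so ΔE = (6² − 4²)E_1 = 6.146×10^-18 J.
λ = hc/ΔE = (6.63×10^-34·3.00×10^8)/6.146×10^-18 = 3.24×10^-8 m = 32.4 nm.

λ = 32.4 nm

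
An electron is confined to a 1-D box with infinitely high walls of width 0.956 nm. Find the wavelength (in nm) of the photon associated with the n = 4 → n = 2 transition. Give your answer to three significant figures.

λ = 251 nm

E_1 = h²/(8m_eL²) = 6.592×10^-20 J, so ΔE = (4² − 2²)E_1 = 7.910×10^-19 J.
λ = hc/ΔE = (6.626×10^-34·2.998×10^8)/7.910×10^-19 = 2.51×10^-7 m = 251 nm.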